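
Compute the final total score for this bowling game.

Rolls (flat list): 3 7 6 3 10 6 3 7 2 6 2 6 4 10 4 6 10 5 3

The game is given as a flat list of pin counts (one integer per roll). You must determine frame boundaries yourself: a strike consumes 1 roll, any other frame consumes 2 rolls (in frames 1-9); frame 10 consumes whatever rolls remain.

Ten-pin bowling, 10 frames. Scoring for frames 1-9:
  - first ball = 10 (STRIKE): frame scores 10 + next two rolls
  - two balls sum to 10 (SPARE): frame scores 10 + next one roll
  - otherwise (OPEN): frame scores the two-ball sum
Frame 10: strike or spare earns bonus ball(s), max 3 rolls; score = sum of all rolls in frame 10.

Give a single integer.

Frame 1: SPARE (3+7=10). 10 + next roll (6) = 16. Cumulative: 16
Frame 2: OPEN (6+3=9). Cumulative: 25
Frame 3: STRIKE. 10 + next two rolls (6+3) = 19. Cumulative: 44
Frame 4: OPEN (6+3=9). Cumulative: 53
Frame 5: OPEN (7+2=9). Cumulative: 62
Frame 6: OPEN (6+2=8). Cumulative: 70
Frame 7: SPARE (6+4=10). 10 + next roll (10) = 20. Cumulative: 90
Frame 8: STRIKE. 10 + next two rolls (4+6) = 20. Cumulative: 110
Frame 9: SPARE (4+6=10). 10 + next roll (10) = 20. Cumulative: 130
Frame 10: STRIKE. Sum of all frame-10 rolls (10+5+3) = 18. Cumulative: 148

Answer: 148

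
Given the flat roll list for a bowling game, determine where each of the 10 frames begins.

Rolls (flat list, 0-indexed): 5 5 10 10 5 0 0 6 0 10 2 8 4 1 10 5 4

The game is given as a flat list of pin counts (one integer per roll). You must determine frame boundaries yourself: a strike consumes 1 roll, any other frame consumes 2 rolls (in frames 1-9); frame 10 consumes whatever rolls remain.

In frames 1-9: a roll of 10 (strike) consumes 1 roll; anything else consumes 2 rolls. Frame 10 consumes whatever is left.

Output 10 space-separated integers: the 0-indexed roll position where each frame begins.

Frame 1 starts at roll index 0: rolls=5,5 (sum=10), consumes 2 rolls
Frame 2 starts at roll index 2: roll=10 (strike), consumes 1 roll
Frame 3 starts at roll index 3: roll=10 (strike), consumes 1 roll
Frame 4 starts at roll index 4: rolls=5,0 (sum=5), consumes 2 rolls
Frame 5 starts at roll index 6: rolls=0,6 (sum=6), consumes 2 rolls
Frame 6 starts at roll index 8: rolls=0,10 (sum=10), consumes 2 rolls
Frame 7 starts at roll index 10: rolls=2,8 (sum=10), consumes 2 rolls
Frame 8 starts at roll index 12: rolls=4,1 (sum=5), consumes 2 rolls
Frame 9 starts at roll index 14: roll=10 (strike), consumes 1 roll
Frame 10 starts at roll index 15: 2 remaining rolls

Answer: 0 2 3 4 6 8 10 12 14 15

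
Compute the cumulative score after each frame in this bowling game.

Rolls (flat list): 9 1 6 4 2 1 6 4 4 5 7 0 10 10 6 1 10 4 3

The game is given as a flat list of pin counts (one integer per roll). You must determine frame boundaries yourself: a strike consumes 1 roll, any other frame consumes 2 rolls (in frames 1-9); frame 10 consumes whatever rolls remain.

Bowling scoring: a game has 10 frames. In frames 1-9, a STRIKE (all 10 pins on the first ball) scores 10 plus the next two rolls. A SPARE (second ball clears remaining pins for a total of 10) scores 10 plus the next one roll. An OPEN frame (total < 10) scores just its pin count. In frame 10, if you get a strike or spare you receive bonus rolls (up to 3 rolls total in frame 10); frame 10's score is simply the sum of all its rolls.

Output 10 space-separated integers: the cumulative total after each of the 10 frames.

Frame 1: SPARE (9+1=10). 10 + next roll (6) = 16. Cumulative: 16
Frame 2: SPARE (6+4=10). 10 + next roll (2) = 12. Cumulative: 28
Frame 3: OPEN (2+1=3). Cumulative: 31
Frame 4: SPARE (6+4=10). 10 + next roll (4) = 14. Cumulative: 45
Frame 5: OPEN (4+5=9). Cumulative: 54
Frame 6: OPEN (7+0=7). Cumulative: 61
Frame 7: STRIKE. 10 + next two rolls (10+6) = 26. Cumulative: 87
Frame 8: STRIKE. 10 + next two rolls (6+1) = 17. Cumulative: 104
Frame 9: OPEN (6+1=7). Cumulative: 111
Frame 10: STRIKE. Sum of all frame-10 rolls (10+4+3) = 17. Cumulative: 128

Answer: 16 28 31 45 54 61 87 104 111 128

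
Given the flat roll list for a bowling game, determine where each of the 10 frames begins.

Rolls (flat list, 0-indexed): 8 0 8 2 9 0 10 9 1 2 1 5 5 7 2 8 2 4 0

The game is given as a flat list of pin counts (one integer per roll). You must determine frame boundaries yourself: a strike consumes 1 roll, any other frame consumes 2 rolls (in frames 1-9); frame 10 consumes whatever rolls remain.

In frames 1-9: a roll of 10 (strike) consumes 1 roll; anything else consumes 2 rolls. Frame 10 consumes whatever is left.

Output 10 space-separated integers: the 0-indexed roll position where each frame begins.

Answer: 0 2 4 6 7 9 11 13 15 17

Derivation:
Frame 1 starts at roll index 0: rolls=8,0 (sum=8), consumes 2 rolls
Frame 2 starts at roll index 2: rolls=8,2 (sum=10), consumes 2 rolls
Frame 3 starts at roll index 4: rolls=9,0 (sum=9), consumes 2 rolls
Frame 4 starts at roll index 6: roll=10 (strike), consumes 1 roll
Frame 5 starts at roll index 7: rolls=9,1 (sum=10), consumes 2 rolls
Frame 6 starts at roll index 9: rolls=2,1 (sum=3), consumes 2 rolls
Frame 7 starts at roll index 11: rolls=5,5 (sum=10), consumes 2 rolls
Frame 8 starts at roll index 13: rolls=7,2 (sum=9), consumes 2 rolls
Frame 9 starts at roll index 15: rolls=8,2 (sum=10), consumes 2 rolls
Frame 10 starts at roll index 17: 2 remaining rolls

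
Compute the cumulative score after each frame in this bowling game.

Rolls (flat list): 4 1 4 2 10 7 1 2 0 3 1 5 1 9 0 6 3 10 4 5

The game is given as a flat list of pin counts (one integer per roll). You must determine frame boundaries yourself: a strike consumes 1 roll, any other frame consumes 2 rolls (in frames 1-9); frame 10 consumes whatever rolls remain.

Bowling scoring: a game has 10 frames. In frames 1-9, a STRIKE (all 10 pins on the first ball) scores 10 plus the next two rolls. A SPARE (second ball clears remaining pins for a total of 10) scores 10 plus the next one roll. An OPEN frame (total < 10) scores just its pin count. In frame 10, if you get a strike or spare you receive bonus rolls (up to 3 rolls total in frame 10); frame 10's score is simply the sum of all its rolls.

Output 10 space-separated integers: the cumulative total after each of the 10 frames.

Answer: 5 11 29 37 39 43 49 58 67 86

Derivation:
Frame 1: OPEN (4+1=5). Cumulative: 5
Frame 2: OPEN (4+2=6). Cumulative: 11
Frame 3: STRIKE. 10 + next two rolls (7+1) = 18. Cumulative: 29
Frame 4: OPEN (7+1=8). Cumulative: 37
Frame 5: OPEN (2+0=2). Cumulative: 39
Frame 6: OPEN (3+1=4). Cumulative: 43
Frame 7: OPEN (5+1=6). Cumulative: 49
Frame 8: OPEN (9+0=9). Cumulative: 58
Frame 9: OPEN (6+3=9). Cumulative: 67
Frame 10: STRIKE. Sum of all frame-10 rolls (10+4+5) = 19. Cumulative: 86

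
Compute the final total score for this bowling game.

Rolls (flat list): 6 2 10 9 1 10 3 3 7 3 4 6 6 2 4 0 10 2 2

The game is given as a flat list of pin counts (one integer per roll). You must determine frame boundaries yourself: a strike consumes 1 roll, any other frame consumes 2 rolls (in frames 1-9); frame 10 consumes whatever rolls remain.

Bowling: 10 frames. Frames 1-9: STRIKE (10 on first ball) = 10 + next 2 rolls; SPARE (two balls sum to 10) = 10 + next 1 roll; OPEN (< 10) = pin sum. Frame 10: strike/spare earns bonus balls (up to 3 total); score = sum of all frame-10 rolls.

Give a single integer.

Frame 1: OPEN (6+2=8). Cumulative: 8
Frame 2: STRIKE. 10 + next two rolls (9+1) = 20. Cumulative: 28
Frame 3: SPARE (9+1=10). 10 + next roll (10) = 20. Cumulative: 48
Frame 4: STRIKE. 10 + next two rolls (3+3) = 16. Cumulative: 64
Frame 5: OPEN (3+3=6). Cumulative: 70
Frame 6: SPARE (7+3=10). 10 + next roll (4) = 14. Cumulative: 84
Frame 7: SPARE (4+6=10). 10 + next roll (6) = 16. Cumulative: 100
Frame 8: OPEN (6+2=8). Cumulative: 108
Frame 9: OPEN (4+0=4). Cumulative: 112
Frame 10: STRIKE. Sum of all frame-10 rolls (10+2+2) = 14. Cumulative: 126

Answer: 126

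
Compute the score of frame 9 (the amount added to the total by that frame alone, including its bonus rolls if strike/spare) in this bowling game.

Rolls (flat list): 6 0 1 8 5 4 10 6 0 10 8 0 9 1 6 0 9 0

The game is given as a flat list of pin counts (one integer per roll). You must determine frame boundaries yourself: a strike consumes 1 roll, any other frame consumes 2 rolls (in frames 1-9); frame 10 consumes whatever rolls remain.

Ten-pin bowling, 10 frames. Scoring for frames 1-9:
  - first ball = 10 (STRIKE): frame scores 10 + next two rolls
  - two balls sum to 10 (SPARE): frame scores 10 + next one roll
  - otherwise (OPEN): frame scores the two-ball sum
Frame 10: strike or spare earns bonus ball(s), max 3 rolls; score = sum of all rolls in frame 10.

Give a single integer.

Answer: 6

Derivation:
Frame 1: OPEN (6+0=6). Cumulative: 6
Frame 2: OPEN (1+8=9). Cumulative: 15
Frame 3: OPEN (5+4=9). Cumulative: 24
Frame 4: STRIKE. 10 + next two rolls (6+0) = 16. Cumulative: 40
Frame 5: OPEN (6+0=6). Cumulative: 46
Frame 6: STRIKE. 10 + next two rolls (8+0) = 18. Cumulative: 64
Frame 7: OPEN (8+0=8). Cumulative: 72
Frame 8: SPARE (9+1=10). 10 + next roll (6) = 16. Cumulative: 88
Frame 9: OPEN (6+0=6). Cumulative: 94
Frame 10: OPEN. Sum of all frame-10 rolls (9+0) = 9. Cumulative: 103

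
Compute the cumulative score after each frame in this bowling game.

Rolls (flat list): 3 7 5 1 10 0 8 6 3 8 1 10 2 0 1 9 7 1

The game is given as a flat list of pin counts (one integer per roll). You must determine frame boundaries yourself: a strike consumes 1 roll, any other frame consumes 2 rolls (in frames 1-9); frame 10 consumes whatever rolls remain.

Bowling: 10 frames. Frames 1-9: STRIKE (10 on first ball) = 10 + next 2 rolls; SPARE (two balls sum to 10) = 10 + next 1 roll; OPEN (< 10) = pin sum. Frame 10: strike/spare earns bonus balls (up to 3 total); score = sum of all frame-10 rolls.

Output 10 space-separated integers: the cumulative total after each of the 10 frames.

Answer: 15 21 39 47 56 65 77 79 96 104

Derivation:
Frame 1: SPARE (3+7=10). 10 + next roll (5) = 15. Cumulative: 15
Frame 2: OPEN (5+1=6). Cumulative: 21
Frame 3: STRIKE. 10 + next two rolls (0+8) = 18. Cumulative: 39
Frame 4: OPEN (0+8=8). Cumulative: 47
Frame 5: OPEN (6+3=9). Cumulative: 56
Frame 6: OPEN (8+1=9). Cumulative: 65
Frame 7: STRIKE. 10 + next two rolls (2+0) = 12. Cumulative: 77
Frame 8: OPEN (2+0=2). Cumulative: 79
Frame 9: SPARE (1+9=10). 10 + next roll (7) = 17. Cumulative: 96
Frame 10: OPEN. Sum of all frame-10 rolls (7+1) = 8. Cumulative: 104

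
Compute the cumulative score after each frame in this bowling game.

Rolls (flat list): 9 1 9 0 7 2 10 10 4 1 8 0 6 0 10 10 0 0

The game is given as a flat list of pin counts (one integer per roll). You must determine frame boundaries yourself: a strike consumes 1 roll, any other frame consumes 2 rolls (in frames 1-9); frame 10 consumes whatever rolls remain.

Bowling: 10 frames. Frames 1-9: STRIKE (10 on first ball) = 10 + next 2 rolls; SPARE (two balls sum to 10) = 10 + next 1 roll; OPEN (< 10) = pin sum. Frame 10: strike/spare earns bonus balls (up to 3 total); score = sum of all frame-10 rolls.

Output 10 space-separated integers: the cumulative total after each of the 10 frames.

Frame 1: SPARE (9+1=10). 10 + next roll (9) = 19. Cumulative: 19
Frame 2: OPEN (9+0=9). Cumulative: 28
Frame 3: OPEN (7+2=9). Cumulative: 37
Frame 4: STRIKE. 10 + next two rolls (10+4) = 24. Cumulative: 61
Frame 5: STRIKE. 10 + next two rolls (4+1) = 15. Cumulative: 76
Frame 6: OPEN (4+1=5). Cumulative: 81
Frame 7: OPEN (8+0=8). Cumulative: 89
Frame 8: OPEN (6+0=6). Cumulative: 95
Frame 9: STRIKE. 10 + next two rolls (10+0) = 20. Cumulative: 115
Frame 10: STRIKE. Sum of all frame-10 rolls (10+0+0) = 10. Cumulative: 125

Answer: 19 28 37 61 76 81 89 95 115 125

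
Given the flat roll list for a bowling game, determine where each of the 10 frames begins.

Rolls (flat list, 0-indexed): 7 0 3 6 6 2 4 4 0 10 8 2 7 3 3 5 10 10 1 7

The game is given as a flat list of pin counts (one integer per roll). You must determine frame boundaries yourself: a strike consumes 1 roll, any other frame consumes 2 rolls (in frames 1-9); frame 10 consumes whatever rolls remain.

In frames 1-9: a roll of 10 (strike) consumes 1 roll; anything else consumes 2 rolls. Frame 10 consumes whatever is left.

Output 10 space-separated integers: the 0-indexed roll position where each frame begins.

Answer: 0 2 4 6 8 10 12 14 16 17

Derivation:
Frame 1 starts at roll index 0: rolls=7,0 (sum=7), consumes 2 rolls
Frame 2 starts at roll index 2: rolls=3,6 (sum=9), consumes 2 rolls
Frame 3 starts at roll index 4: rolls=6,2 (sum=8), consumes 2 rolls
Frame 4 starts at roll index 6: rolls=4,4 (sum=8), consumes 2 rolls
Frame 5 starts at roll index 8: rolls=0,10 (sum=10), consumes 2 rolls
Frame 6 starts at roll index 10: rolls=8,2 (sum=10), consumes 2 rolls
Frame 7 starts at roll index 12: rolls=7,3 (sum=10), consumes 2 rolls
Frame 8 starts at roll index 14: rolls=3,5 (sum=8), consumes 2 rolls
Frame 9 starts at roll index 16: roll=10 (strike), consumes 1 roll
Frame 10 starts at roll index 17: 3 remaining rolls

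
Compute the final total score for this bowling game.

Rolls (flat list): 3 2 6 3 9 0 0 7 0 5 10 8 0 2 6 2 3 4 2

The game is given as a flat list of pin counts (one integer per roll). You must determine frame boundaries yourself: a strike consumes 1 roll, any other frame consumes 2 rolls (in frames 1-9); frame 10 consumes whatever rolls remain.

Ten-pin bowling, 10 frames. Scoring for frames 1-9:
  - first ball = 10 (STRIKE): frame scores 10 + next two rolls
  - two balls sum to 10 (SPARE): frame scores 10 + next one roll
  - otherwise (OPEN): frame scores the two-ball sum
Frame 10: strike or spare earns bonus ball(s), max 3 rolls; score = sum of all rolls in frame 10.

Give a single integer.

Frame 1: OPEN (3+2=5). Cumulative: 5
Frame 2: OPEN (6+3=9). Cumulative: 14
Frame 3: OPEN (9+0=9). Cumulative: 23
Frame 4: OPEN (0+7=7). Cumulative: 30
Frame 5: OPEN (0+5=5). Cumulative: 35
Frame 6: STRIKE. 10 + next two rolls (8+0) = 18. Cumulative: 53
Frame 7: OPEN (8+0=8). Cumulative: 61
Frame 8: OPEN (2+6=8). Cumulative: 69
Frame 9: OPEN (2+3=5). Cumulative: 74
Frame 10: OPEN. Sum of all frame-10 rolls (4+2) = 6. Cumulative: 80

Answer: 80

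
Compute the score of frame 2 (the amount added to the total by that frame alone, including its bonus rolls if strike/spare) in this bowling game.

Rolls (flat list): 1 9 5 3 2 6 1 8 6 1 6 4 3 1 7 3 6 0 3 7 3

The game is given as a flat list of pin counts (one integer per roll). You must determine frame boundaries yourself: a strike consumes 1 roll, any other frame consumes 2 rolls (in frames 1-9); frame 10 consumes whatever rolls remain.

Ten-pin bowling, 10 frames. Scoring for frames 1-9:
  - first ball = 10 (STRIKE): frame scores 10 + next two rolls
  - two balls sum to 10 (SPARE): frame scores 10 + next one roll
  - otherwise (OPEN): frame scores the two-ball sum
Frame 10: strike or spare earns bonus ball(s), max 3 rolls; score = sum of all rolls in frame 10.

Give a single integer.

Answer: 8

Derivation:
Frame 1: SPARE (1+9=10). 10 + next roll (5) = 15. Cumulative: 15
Frame 2: OPEN (5+3=8). Cumulative: 23
Frame 3: OPEN (2+6=8). Cumulative: 31
Frame 4: OPEN (1+8=9). Cumulative: 40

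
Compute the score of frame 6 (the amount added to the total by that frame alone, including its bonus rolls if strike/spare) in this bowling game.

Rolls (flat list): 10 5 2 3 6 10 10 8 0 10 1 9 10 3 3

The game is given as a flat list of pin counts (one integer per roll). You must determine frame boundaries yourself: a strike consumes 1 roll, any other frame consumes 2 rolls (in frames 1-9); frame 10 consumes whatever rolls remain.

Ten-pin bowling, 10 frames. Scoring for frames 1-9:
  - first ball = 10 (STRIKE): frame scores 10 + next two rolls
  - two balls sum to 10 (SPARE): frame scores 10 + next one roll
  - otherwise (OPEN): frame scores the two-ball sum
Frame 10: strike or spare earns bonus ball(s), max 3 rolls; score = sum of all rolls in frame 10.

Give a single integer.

Frame 1: STRIKE. 10 + next two rolls (5+2) = 17. Cumulative: 17
Frame 2: OPEN (5+2=7). Cumulative: 24
Frame 3: OPEN (3+6=9). Cumulative: 33
Frame 4: STRIKE. 10 + next two rolls (10+8) = 28. Cumulative: 61
Frame 5: STRIKE. 10 + next two rolls (8+0) = 18. Cumulative: 79
Frame 6: OPEN (8+0=8). Cumulative: 87
Frame 7: STRIKE. 10 + next two rolls (1+9) = 20. Cumulative: 107
Frame 8: SPARE (1+9=10). 10 + next roll (10) = 20. Cumulative: 127

Answer: 8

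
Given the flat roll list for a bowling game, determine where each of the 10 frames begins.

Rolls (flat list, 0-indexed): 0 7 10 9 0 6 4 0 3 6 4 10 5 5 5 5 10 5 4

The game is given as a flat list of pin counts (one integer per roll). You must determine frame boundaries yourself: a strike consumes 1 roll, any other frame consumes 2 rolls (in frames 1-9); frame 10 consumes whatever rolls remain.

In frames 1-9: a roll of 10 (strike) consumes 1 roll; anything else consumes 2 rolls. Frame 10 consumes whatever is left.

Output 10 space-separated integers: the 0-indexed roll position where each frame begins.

Frame 1 starts at roll index 0: rolls=0,7 (sum=7), consumes 2 rolls
Frame 2 starts at roll index 2: roll=10 (strike), consumes 1 roll
Frame 3 starts at roll index 3: rolls=9,0 (sum=9), consumes 2 rolls
Frame 4 starts at roll index 5: rolls=6,4 (sum=10), consumes 2 rolls
Frame 5 starts at roll index 7: rolls=0,3 (sum=3), consumes 2 rolls
Frame 6 starts at roll index 9: rolls=6,4 (sum=10), consumes 2 rolls
Frame 7 starts at roll index 11: roll=10 (strike), consumes 1 roll
Frame 8 starts at roll index 12: rolls=5,5 (sum=10), consumes 2 rolls
Frame 9 starts at roll index 14: rolls=5,5 (sum=10), consumes 2 rolls
Frame 10 starts at roll index 16: 3 remaining rolls

Answer: 0 2 3 5 7 9 11 12 14 16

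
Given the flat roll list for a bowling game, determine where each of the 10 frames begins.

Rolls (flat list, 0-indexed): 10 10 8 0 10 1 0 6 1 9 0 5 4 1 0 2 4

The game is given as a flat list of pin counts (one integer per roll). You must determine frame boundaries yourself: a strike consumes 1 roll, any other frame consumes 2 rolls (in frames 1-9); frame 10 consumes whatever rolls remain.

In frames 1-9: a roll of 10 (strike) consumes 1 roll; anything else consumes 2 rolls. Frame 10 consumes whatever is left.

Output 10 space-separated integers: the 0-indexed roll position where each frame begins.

Frame 1 starts at roll index 0: roll=10 (strike), consumes 1 roll
Frame 2 starts at roll index 1: roll=10 (strike), consumes 1 roll
Frame 3 starts at roll index 2: rolls=8,0 (sum=8), consumes 2 rolls
Frame 4 starts at roll index 4: roll=10 (strike), consumes 1 roll
Frame 5 starts at roll index 5: rolls=1,0 (sum=1), consumes 2 rolls
Frame 6 starts at roll index 7: rolls=6,1 (sum=7), consumes 2 rolls
Frame 7 starts at roll index 9: rolls=9,0 (sum=9), consumes 2 rolls
Frame 8 starts at roll index 11: rolls=5,4 (sum=9), consumes 2 rolls
Frame 9 starts at roll index 13: rolls=1,0 (sum=1), consumes 2 rolls
Frame 10 starts at roll index 15: 2 remaining rolls

Answer: 0 1 2 4 5 7 9 11 13 15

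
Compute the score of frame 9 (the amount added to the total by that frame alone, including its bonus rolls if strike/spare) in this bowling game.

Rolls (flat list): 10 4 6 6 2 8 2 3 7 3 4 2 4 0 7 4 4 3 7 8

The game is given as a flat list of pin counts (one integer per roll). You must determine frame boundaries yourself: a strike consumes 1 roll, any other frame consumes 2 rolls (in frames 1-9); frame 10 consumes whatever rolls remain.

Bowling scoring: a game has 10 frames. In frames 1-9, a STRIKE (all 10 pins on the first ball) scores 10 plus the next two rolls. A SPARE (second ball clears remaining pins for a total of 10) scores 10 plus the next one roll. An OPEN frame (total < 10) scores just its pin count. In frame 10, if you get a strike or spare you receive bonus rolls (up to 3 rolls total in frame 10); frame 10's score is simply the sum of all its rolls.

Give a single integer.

Frame 1: STRIKE. 10 + next two rolls (4+6) = 20. Cumulative: 20
Frame 2: SPARE (4+6=10). 10 + next roll (6) = 16. Cumulative: 36
Frame 3: OPEN (6+2=8). Cumulative: 44
Frame 4: SPARE (8+2=10). 10 + next roll (3) = 13. Cumulative: 57
Frame 5: SPARE (3+7=10). 10 + next roll (3) = 13. Cumulative: 70
Frame 6: OPEN (3+4=7). Cumulative: 77
Frame 7: OPEN (2+4=6). Cumulative: 83
Frame 8: OPEN (0+7=7). Cumulative: 90
Frame 9: OPEN (4+4=8). Cumulative: 98
Frame 10: SPARE. Sum of all frame-10 rolls (3+7+8) = 18. Cumulative: 116

Answer: 8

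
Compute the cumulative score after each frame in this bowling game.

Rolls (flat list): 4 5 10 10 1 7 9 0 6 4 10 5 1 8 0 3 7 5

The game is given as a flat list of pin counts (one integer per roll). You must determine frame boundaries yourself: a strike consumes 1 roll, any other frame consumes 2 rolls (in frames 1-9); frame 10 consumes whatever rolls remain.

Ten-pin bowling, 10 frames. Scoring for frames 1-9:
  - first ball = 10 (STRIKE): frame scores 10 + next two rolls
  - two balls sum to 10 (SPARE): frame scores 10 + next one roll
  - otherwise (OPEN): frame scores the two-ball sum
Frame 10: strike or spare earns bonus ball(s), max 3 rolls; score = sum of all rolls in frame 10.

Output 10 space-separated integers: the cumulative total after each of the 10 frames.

Answer: 9 30 48 56 65 85 101 107 115 130

Derivation:
Frame 1: OPEN (4+5=9). Cumulative: 9
Frame 2: STRIKE. 10 + next two rolls (10+1) = 21. Cumulative: 30
Frame 3: STRIKE. 10 + next two rolls (1+7) = 18. Cumulative: 48
Frame 4: OPEN (1+7=8). Cumulative: 56
Frame 5: OPEN (9+0=9). Cumulative: 65
Frame 6: SPARE (6+4=10). 10 + next roll (10) = 20. Cumulative: 85
Frame 7: STRIKE. 10 + next two rolls (5+1) = 16. Cumulative: 101
Frame 8: OPEN (5+1=6). Cumulative: 107
Frame 9: OPEN (8+0=8). Cumulative: 115
Frame 10: SPARE. Sum of all frame-10 rolls (3+7+5) = 15. Cumulative: 130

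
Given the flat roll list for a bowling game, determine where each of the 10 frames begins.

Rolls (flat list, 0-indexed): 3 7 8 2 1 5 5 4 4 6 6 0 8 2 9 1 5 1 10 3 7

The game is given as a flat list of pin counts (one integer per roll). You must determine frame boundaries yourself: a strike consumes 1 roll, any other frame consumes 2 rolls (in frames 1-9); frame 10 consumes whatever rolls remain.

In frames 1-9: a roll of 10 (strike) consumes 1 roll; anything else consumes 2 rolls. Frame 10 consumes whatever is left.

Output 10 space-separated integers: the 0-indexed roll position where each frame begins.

Answer: 0 2 4 6 8 10 12 14 16 18

Derivation:
Frame 1 starts at roll index 0: rolls=3,7 (sum=10), consumes 2 rolls
Frame 2 starts at roll index 2: rolls=8,2 (sum=10), consumes 2 rolls
Frame 3 starts at roll index 4: rolls=1,5 (sum=6), consumes 2 rolls
Frame 4 starts at roll index 6: rolls=5,4 (sum=9), consumes 2 rolls
Frame 5 starts at roll index 8: rolls=4,6 (sum=10), consumes 2 rolls
Frame 6 starts at roll index 10: rolls=6,0 (sum=6), consumes 2 rolls
Frame 7 starts at roll index 12: rolls=8,2 (sum=10), consumes 2 rolls
Frame 8 starts at roll index 14: rolls=9,1 (sum=10), consumes 2 rolls
Frame 9 starts at roll index 16: rolls=5,1 (sum=6), consumes 2 rolls
Frame 10 starts at roll index 18: 3 remaining rolls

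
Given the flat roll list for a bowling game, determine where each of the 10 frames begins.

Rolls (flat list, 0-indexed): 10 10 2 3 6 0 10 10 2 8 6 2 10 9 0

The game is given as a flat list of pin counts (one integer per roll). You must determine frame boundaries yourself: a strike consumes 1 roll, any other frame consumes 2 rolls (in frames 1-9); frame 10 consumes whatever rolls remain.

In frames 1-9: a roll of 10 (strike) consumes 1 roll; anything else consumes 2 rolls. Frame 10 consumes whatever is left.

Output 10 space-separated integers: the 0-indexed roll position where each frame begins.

Frame 1 starts at roll index 0: roll=10 (strike), consumes 1 roll
Frame 2 starts at roll index 1: roll=10 (strike), consumes 1 roll
Frame 3 starts at roll index 2: rolls=2,3 (sum=5), consumes 2 rolls
Frame 4 starts at roll index 4: rolls=6,0 (sum=6), consumes 2 rolls
Frame 5 starts at roll index 6: roll=10 (strike), consumes 1 roll
Frame 6 starts at roll index 7: roll=10 (strike), consumes 1 roll
Frame 7 starts at roll index 8: rolls=2,8 (sum=10), consumes 2 rolls
Frame 8 starts at roll index 10: rolls=6,2 (sum=8), consumes 2 rolls
Frame 9 starts at roll index 12: roll=10 (strike), consumes 1 roll
Frame 10 starts at roll index 13: 2 remaining rolls

Answer: 0 1 2 4 6 7 8 10 12 13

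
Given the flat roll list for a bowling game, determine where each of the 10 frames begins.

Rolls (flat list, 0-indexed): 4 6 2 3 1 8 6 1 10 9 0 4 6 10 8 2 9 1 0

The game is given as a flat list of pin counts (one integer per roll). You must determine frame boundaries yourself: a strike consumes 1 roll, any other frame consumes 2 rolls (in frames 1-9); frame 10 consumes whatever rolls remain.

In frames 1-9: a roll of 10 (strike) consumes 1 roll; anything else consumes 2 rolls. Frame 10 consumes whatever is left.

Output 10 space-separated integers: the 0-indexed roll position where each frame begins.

Frame 1 starts at roll index 0: rolls=4,6 (sum=10), consumes 2 rolls
Frame 2 starts at roll index 2: rolls=2,3 (sum=5), consumes 2 rolls
Frame 3 starts at roll index 4: rolls=1,8 (sum=9), consumes 2 rolls
Frame 4 starts at roll index 6: rolls=6,1 (sum=7), consumes 2 rolls
Frame 5 starts at roll index 8: roll=10 (strike), consumes 1 roll
Frame 6 starts at roll index 9: rolls=9,0 (sum=9), consumes 2 rolls
Frame 7 starts at roll index 11: rolls=4,6 (sum=10), consumes 2 rolls
Frame 8 starts at roll index 13: roll=10 (strike), consumes 1 roll
Frame 9 starts at roll index 14: rolls=8,2 (sum=10), consumes 2 rolls
Frame 10 starts at roll index 16: 3 remaining rolls

Answer: 0 2 4 6 8 9 11 13 14 16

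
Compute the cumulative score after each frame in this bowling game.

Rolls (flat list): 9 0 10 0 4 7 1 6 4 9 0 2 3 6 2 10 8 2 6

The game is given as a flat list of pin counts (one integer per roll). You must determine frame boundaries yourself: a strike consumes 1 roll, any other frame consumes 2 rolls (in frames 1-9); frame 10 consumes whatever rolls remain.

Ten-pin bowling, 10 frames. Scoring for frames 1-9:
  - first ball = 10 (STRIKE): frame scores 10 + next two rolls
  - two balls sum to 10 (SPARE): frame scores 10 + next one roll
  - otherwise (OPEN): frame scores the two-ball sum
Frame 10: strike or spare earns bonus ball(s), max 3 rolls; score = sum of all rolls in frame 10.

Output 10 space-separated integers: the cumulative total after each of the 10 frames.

Answer: 9 23 27 35 54 63 68 76 96 112

Derivation:
Frame 1: OPEN (9+0=9). Cumulative: 9
Frame 2: STRIKE. 10 + next two rolls (0+4) = 14. Cumulative: 23
Frame 3: OPEN (0+4=4). Cumulative: 27
Frame 4: OPEN (7+1=8). Cumulative: 35
Frame 5: SPARE (6+4=10). 10 + next roll (9) = 19. Cumulative: 54
Frame 6: OPEN (9+0=9). Cumulative: 63
Frame 7: OPEN (2+3=5). Cumulative: 68
Frame 8: OPEN (6+2=8). Cumulative: 76
Frame 9: STRIKE. 10 + next two rolls (8+2) = 20. Cumulative: 96
Frame 10: SPARE. Sum of all frame-10 rolls (8+2+6) = 16. Cumulative: 112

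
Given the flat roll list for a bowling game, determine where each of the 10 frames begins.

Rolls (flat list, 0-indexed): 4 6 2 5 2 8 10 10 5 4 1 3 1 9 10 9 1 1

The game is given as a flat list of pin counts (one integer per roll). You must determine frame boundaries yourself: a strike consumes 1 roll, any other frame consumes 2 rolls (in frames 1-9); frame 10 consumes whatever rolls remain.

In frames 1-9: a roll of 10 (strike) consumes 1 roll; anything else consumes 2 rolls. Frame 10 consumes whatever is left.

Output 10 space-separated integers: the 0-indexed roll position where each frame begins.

Frame 1 starts at roll index 0: rolls=4,6 (sum=10), consumes 2 rolls
Frame 2 starts at roll index 2: rolls=2,5 (sum=7), consumes 2 rolls
Frame 3 starts at roll index 4: rolls=2,8 (sum=10), consumes 2 rolls
Frame 4 starts at roll index 6: roll=10 (strike), consumes 1 roll
Frame 5 starts at roll index 7: roll=10 (strike), consumes 1 roll
Frame 6 starts at roll index 8: rolls=5,4 (sum=9), consumes 2 rolls
Frame 7 starts at roll index 10: rolls=1,3 (sum=4), consumes 2 rolls
Frame 8 starts at roll index 12: rolls=1,9 (sum=10), consumes 2 rolls
Frame 9 starts at roll index 14: roll=10 (strike), consumes 1 roll
Frame 10 starts at roll index 15: 3 remaining rolls

Answer: 0 2 4 6 7 8 10 12 14 15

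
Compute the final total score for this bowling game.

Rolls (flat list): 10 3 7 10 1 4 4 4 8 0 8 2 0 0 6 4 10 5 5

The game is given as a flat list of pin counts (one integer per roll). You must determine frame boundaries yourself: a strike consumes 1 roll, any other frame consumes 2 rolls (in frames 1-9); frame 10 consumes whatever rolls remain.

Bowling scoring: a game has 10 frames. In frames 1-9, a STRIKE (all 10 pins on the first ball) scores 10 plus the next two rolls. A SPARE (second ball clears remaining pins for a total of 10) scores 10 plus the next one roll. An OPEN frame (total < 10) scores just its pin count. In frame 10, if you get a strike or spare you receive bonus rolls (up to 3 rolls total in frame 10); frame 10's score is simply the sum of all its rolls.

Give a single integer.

Frame 1: STRIKE. 10 + next two rolls (3+7) = 20. Cumulative: 20
Frame 2: SPARE (3+7=10). 10 + next roll (10) = 20. Cumulative: 40
Frame 3: STRIKE. 10 + next two rolls (1+4) = 15. Cumulative: 55
Frame 4: OPEN (1+4=5). Cumulative: 60
Frame 5: OPEN (4+4=8). Cumulative: 68
Frame 6: OPEN (8+0=8). Cumulative: 76
Frame 7: SPARE (8+2=10). 10 + next roll (0) = 10. Cumulative: 86
Frame 8: OPEN (0+0=0). Cumulative: 86
Frame 9: SPARE (6+4=10). 10 + next roll (10) = 20. Cumulative: 106
Frame 10: STRIKE. Sum of all frame-10 rolls (10+5+5) = 20. Cumulative: 126

Answer: 126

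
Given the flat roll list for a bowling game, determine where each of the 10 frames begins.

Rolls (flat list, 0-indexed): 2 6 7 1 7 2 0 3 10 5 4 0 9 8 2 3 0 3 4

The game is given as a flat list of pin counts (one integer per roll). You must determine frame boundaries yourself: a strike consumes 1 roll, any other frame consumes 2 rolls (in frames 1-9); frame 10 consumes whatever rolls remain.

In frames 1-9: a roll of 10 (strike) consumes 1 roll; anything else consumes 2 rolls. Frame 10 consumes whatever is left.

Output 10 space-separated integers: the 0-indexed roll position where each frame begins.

Frame 1 starts at roll index 0: rolls=2,6 (sum=8), consumes 2 rolls
Frame 2 starts at roll index 2: rolls=7,1 (sum=8), consumes 2 rolls
Frame 3 starts at roll index 4: rolls=7,2 (sum=9), consumes 2 rolls
Frame 4 starts at roll index 6: rolls=0,3 (sum=3), consumes 2 rolls
Frame 5 starts at roll index 8: roll=10 (strike), consumes 1 roll
Frame 6 starts at roll index 9: rolls=5,4 (sum=9), consumes 2 rolls
Frame 7 starts at roll index 11: rolls=0,9 (sum=9), consumes 2 rolls
Frame 8 starts at roll index 13: rolls=8,2 (sum=10), consumes 2 rolls
Frame 9 starts at roll index 15: rolls=3,0 (sum=3), consumes 2 rolls
Frame 10 starts at roll index 17: 2 remaining rolls

Answer: 0 2 4 6 8 9 11 13 15 17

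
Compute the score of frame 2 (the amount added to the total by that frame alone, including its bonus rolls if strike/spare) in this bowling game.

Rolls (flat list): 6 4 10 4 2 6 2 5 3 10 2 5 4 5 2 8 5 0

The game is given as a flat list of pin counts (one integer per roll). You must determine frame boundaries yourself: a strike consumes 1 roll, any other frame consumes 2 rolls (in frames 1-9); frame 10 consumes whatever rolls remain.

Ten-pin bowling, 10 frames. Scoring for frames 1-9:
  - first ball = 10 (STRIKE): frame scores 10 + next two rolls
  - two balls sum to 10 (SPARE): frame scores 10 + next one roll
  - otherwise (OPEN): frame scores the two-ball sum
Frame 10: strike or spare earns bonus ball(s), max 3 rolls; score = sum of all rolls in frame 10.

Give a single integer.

Frame 1: SPARE (6+4=10). 10 + next roll (10) = 20. Cumulative: 20
Frame 2: STRIKE. 10 + next two rolls (4+2) = 16. Cumulative: 36
Frame 3: OPEN (4+2=6). Cumulative: 42
Frame 4: OPEN (6+2=8). Cumulative: 50

Answer: 16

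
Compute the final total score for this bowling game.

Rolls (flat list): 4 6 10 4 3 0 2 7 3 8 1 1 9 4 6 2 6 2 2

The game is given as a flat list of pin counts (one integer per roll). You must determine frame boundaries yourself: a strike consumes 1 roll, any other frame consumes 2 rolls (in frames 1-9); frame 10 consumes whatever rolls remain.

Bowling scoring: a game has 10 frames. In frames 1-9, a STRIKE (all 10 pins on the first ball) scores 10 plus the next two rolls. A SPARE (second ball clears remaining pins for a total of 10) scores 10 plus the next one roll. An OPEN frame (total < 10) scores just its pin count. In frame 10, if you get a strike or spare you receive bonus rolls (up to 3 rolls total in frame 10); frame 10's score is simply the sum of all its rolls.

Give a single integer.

Answer: 111

Derivation:
Frame 1: SPARE (4+6=10). 10 + next roll (10) = 20. Cumulative: 20
Frame 2: STRIKE. 10 + next two rolls (4+3) = 17. Cumulative: 37
Frame 3: OPEN (4+3=7). Cumulative: 44
Frame 4: OPEN (0+2=2). Cumulative: 46
Frame 5: SPARE (7+3=10). 10 + next roll (8) = 18. Cumulative: 64
Frame 6: OPEN (8+1=9). Cumulative: 73
Frame 7: SPARE (1+9=10). 10 + next roll (4) = 14. Cumulative: 87
Frame 8: SPARE (4+6=10). 10 + next roll (2) = 12. Cumulative: 99
Frame 9: OPEN (2+6=8). Cumulative: 107
Frame 10: OPEN. Sum of all frame-10 rolls (2+2) = 4. Cumulative: 111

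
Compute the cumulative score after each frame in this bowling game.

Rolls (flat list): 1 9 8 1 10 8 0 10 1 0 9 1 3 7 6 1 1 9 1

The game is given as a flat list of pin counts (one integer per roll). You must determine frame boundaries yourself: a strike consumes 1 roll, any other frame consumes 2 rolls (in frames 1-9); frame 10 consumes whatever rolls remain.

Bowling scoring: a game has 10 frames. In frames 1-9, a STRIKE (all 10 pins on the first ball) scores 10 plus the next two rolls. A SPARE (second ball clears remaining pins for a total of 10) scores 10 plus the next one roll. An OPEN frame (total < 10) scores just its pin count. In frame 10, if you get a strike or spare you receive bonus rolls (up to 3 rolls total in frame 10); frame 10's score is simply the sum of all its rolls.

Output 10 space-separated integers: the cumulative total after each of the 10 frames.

Frame 1: SPARE (1+9=10). 10 + next roll (8) = 18. Cumulative: 18
Frame 2: OPEN (8+1=9). Cumulative: 27
Frame 3: STRIKE. 10 + next two rolls (8+0) = 18. Cumulative: 45
Frame 4: OPEN (8+0=8). Cumulative: 53
Frame 5: STRIKE. 10 + next two rolls (1+0) = 11. Cumulative: 64
Frame 6: OPEN (1+0=1). Cumulative: 65
Frame 7: SPARE (9+1=10). 10 + next roll (3) = 13. Cumulative: 78
Frame 8: SPARE (3+7=10). 10 + next roll (6) = 16. Cumulative: 94
Frame 9: OPEN (6+1=7). Cumulative: 101
Frame 10: SPARE. Sum of all frame-10 rolls (1+9+1) = 11. Cumulative: 112

Answer: 18 27 45 53 64 65 78 94 101 112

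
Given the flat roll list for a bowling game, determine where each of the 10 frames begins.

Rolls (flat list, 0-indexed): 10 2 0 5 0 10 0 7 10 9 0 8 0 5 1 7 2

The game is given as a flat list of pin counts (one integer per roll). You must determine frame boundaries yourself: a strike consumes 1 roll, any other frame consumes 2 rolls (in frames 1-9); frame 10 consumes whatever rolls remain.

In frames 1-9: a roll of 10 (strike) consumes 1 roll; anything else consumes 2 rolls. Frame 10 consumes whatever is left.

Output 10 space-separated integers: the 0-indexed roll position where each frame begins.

Answer: 0 1 3 5 6 8 9 11 13 15

Derivation:
Frame 1 starts at roll index 0: roll=10 (strike), consumes 1 roll
Frame 2 starts at roll index 1: rolls=2,0 (sum=2), consumes 2 rolls
Frame 3 starts at roll index 3: rolls=5,0 (sum=5), consumes 2 rolls
Frame 4 starts at roll index 5: roll=10 (strike), consumes 1 roll
Frame 5 starts at roll index 6: rolls=0,7 (sum=7), consumes 2 rolls
Frame 6 starts at roll index 8: roll=10 (strike), consumes 1 roll
Frame 7 starts at roll index 9: rolls=9,0 (sum=9), consumes 2 rolls
Frame 8 starts at roll index 11: rolls=8,0 (sum=8), consumes 2 rolls
Frame 9 starts at roll index 13: rolls=5,1 (sum=6), consumes 2 rolls
Frame 10 starts at roll index 15: 2 remaining rolls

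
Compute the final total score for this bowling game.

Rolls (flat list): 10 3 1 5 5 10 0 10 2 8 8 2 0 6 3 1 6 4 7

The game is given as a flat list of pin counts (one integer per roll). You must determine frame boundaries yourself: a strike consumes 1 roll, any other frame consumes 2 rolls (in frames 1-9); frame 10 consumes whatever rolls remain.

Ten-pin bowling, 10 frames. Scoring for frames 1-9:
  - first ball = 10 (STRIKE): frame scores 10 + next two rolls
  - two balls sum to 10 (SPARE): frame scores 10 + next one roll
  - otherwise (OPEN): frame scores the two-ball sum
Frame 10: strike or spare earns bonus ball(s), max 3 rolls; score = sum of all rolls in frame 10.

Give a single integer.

Frame 1: STRIKE. 10 + next two rolls (3+1) = 14. Cumulative: 14
Frame 2: OPEN (3+1=4). Cumulative: 18
Frame 3: SPARE (5+5=10). 10 + next roll (10) = 20. Cumulative: 38
Frame 4: STRIKE. 10 + next two rolls (0+10) = 20. Cumulative: 58
Frame 5: SPARE (0+10=10). 10 + next roll (2) = 12. Cumulative: 70
Frame 6: SPARE (2+8=10). 10 + next roll (8) = 18. Cumulative: 88
Frame 7: SPARE (8+2=10). 10 + next roll (0) = 10. Cumulative: 98
Frame 8: OPEN (0+6=6). Cumulative: 104
Frame 9: OPEN (3+1=4). Cumulative: 108
Frame 10: SPARE. Sum of all frame-10 rolls (6+4+7) = 17. Cumulative: 125

Answer: 125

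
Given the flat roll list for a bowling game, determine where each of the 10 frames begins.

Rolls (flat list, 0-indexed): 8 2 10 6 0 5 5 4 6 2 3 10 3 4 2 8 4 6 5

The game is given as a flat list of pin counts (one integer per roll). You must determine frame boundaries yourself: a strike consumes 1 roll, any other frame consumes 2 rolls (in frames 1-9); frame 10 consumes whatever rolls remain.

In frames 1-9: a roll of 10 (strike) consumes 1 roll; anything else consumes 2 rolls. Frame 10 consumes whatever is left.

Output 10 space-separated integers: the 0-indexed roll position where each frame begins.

Frame 1 starts at roll index 0: rolls=8,2 (sum=10), consumes 2 rolls
Frame 2 starts at roll index 2: roll=10 (strike), consumes 1 roll
Frame 3 starts at roll index 3: rolls=6,0 (sum=6), consumes 2 rolls
Frame 4 starts at roll index 5: rolls=5,5 (sum=10), consumes 2 rolls
Frame 5 starts at roll index 7: rolls=4,6 (sum=10), consumes 2 rolls
Frame 6 starts at roll index 9: rolls=2,3 (sum=5), consumes 2 rolls
Frame 7 starts at roll index 11: roll=10 (strike), consumes 1 roll
Frame 8 starts at roll index 12: rolls=3,4 (sum=7), consumes 2 rolls
Frame 9 starts at roll index 14: rolls=2,8 (sum=10), consumes 2 rolls
Frame 10 starts at roll index 16: 3 remaining rolls

Answer: 0 2 3 5 7 9 11 12 14 16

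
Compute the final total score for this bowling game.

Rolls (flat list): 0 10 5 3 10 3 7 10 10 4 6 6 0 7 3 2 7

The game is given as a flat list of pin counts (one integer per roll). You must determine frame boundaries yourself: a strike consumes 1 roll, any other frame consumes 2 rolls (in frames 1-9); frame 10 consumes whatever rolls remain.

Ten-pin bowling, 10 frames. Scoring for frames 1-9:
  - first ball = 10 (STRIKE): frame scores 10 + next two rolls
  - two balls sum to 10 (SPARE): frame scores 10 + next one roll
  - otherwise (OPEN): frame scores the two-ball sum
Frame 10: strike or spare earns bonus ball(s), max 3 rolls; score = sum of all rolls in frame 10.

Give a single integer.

Answer: 150

Derivation:
Frame 1: SPARE (0+10=10). 10 + next roll (5) = 15. Cumulative: 15
Frame 2: OPEN (5+3=8). Cumulative: 23
Frame 3: STRIKE. 10 + next two rolls (3+7) = 20. Cumulative: 43
Frame 4: SPARE (3+7=10). 10 + next roll (10) = 20. Cumulative: 63
Frame 5: STRIKE. 10 + next two rolls (10+4) = 24. Cumulative: 87
Frame 6: STRIKE. 10 + next two rolls (4+6) = 20. Cumulative: 107
Frame 7: SPARE (4+6=10). 10 + next roll (6) = 16. Cumulative: 123
Frame 8: OPEN (6+0=6). Cumulative: 129
Frame 9: SPARE (7+3=10). 10 + next roll (2) = 12. Cumulative: 141
Frame 10: OPEN. Sum of all frame-10 rolls (2+7) = 9. Cumulative: 150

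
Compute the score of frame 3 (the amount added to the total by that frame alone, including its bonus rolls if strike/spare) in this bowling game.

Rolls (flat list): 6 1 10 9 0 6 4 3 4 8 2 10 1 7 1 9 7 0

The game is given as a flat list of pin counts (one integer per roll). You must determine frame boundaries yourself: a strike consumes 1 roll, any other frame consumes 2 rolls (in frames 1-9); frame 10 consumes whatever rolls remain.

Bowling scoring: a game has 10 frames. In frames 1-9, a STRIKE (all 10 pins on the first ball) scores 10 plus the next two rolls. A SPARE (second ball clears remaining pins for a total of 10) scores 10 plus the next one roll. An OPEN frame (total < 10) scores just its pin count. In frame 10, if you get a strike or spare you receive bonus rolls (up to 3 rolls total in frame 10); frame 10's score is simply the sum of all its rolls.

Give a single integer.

Frame 1: OPEN (6+1=7). Cumulative: 7
Frame 2: STRIKE. 10 + next two rolls (9+0) = 19. Cumulative: 26
Frame 3: OPEN (9+0=9). Cumulative: 35
Frame 4: SPARE (6+4=10). 10 + next roll (3) = 13. Cumulative: 48
Frame 5: OPEN (3+4=7). Cumulative: 55

Answer: 9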